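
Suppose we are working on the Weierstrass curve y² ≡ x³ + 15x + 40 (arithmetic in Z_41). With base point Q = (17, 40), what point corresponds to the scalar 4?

Double-and-add on 4 = (100)₂. Start with Q = (17, 40) for the leading 1-bit.
double: tangent at (17, 40): λ = (3·17² + 15)/(2·40) ≡ 21/39. 39⁻¹ ≡ 20 (mod 41), so λ ≡ 21·20 ≡ 10.
  x = λ² - 17 - 17 = 100 - 34 ≡ 25; y = λ·(17 - 25) - 40 ≡ 3. → (25, 3)
double: tangent at (25, 3): λ = (3·25² + 15)/(2·3) ≡ 4/6. 6⁻¹ ≡ 7 (mod 41), so λ ≡ 4·7 ≡ 28.
  x = λ² - 25 - 25 = 784 - 50 ≡ 37; y = λ·(25 - 37) - 3 ≡ 30. → (37, 30)

(37, 30)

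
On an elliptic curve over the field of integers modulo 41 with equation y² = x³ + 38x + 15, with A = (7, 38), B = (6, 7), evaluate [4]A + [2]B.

First 4A:
Double-and-add on 4 = (100)₂. Start with A = (7, 38) for the leading 1-bit.
double: tangent at (7, 38): λ = (3·7² + 38)/(2·38) ≡ 21/35. 35⁻¹ ≡ 34 (mod 41) since 35·34 = 1190 ≡ 1, so λ ≡ 21·34 ≡ 17.
  x = λ² - 7 - 7 = 289 - 14 ≡ 29; y = λ·(7 - 29) - 38 ≡ 39. → (29, 39)
double: tangent at (29, 39): λ = (3·29² + 38)/(2·39) ≡ 19/37. 37⁻¹ ≡ 10 (mod 41), so λ ≡ 19·10 ≡ 26.
  x = λ² - 29 - 29 = 676 - 58 ≡ 3; y = λ·(29 - 3) - 39 ≡ 22. → (3, 22)
4A = (3, 22).
Next 2B:
Repeated addition: build up to 2B.
2B: tangent at (6, 7): λ = (3·6² + 38)/(2·7) ≡ 23/14. 14⁻¹ ≡ 3 (mod 41), so λ ≡ 23·3 ≡ 28.
  x = λ² - 6 - 6 = 784 - 12 ≡ 34; y = λ·(6 - 34) - 7 ≡ 29. → (34, 29)
2B = (34, 29).
Finally 4A + 2B:
(3, 22) + (34, 29). λ = (29 - 22)/(34 - 3) ≡ 7/31 mod 41. 31⁻¹ ≡ 4 (mod 41), so λ ≡ 28.
  x = λ² - 3 - 34 = 784 - 37 ≡ 9; y = λ·(3 - 9) - 22 ≡ 15. → (9, 15)

(9, 15)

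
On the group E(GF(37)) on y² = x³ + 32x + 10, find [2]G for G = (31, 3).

tangent at (31, 3): λ = (3·31² + 32)/(2·3) ≡ 29/6. 6⁻¹ ≡ 31 (mod 37) since 6·31 = 186 ≡ 1, so λ ≡ 29·31 ≡ 11.
  x = λ² - 31 - 31 = 121 - 62 ≡ 22; y = λ·(31 - 22) - 3 ≡ 22. → (22, 22)

(22, 22)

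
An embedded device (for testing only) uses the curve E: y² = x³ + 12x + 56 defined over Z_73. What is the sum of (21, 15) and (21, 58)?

O

The two points share x = 21 and their y-coordinates satisfy 15 + 58 ≡ 0 (mod 73), so they are inverses. Their sum is O.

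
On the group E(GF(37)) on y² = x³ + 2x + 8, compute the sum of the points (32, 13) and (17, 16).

(28, 1)

(32, 13) + (17, 16). λ = (16 - 13)/(17 - 32) ≡ 3/22 mod 37. 22⁻¹ ≡ 32 (mod 37), so λ ≡ 22.
  x = λ² - 32 - 17 = 484 - 49 ≡ 28; y = λ·(32 - 28) - 13 ≡ 1. → (28, 1)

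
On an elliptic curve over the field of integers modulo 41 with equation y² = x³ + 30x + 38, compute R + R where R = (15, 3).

(31, 3)

tangent at (15, 3): λ = (3·15² + 30)/(2·3) ≡ 8/6. 6⁻¹ ≡ 7 (mod 41), so λ ≡ 8·7 ≡ 15.
  x = λ² - 15 - 15 = 225 - 30 ≡ 31; y = λ·(15 - 31) - 3 ≡ 3. → (31, 3)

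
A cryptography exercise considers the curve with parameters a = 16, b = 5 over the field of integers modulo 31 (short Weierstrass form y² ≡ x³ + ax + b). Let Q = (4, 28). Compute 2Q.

tangent at (4, 28): λ = (3·4² + 16)/(2·28) ≡ 2/25. 25⁻¹ ≡ 5 (mod 31), so λ ≡ 2·5 ≡ 10.
  x = λ² - 4 - 4 = 100 - 8 ≡ 30; y = λ·(4 - 30) - 28 ≡ 22. → (30, 22)

(30, 22)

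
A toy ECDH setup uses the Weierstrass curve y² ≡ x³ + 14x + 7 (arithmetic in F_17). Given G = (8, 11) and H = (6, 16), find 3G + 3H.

First 3G:
Repeated addition: build up to 3G.
2G: tangent at (8, 11): λ = (3·8² + 14)/(2·11) ≡ 2/5. 5⁻¹ ≡ 7 (mod 17) since 5·7 = 35 ≡ 1, so λ ≡ 2·7 ≡ 14.
  x = λ² - 8 - 8 = 196 - 16 ≡ 10; y = λ·(8 - 10) - 11 ≡ 12. → (10, 12)
3G: (10, 12) + (8, 11). λ = (11 - 12)/(8 - 10) ≡ 16/15 mod 17. 15⁻¹ ≡ 8 (mod 17) since 15·8 = 120 ≡ 1, so λ ≡ 9.
  x = λ² - 10 - 8 = 81 - 18 ≡ 12; y = λ·(10 - 12) - 12 ≡ 4. → (12, 4)
3G = (12, 4).
Next 3H:
Repeated addition: build up to 3H.
2H: tangent at (6, 16): λ = (3·6² + 14)/(2·16) ≡ 3/15. 15⁻¹ ≡ 8 (mod 17), so λ ≡ 3·8 ≡ 7.
  x = λ² - 6 - 6 = 49 - 12 ≡ 3; y = λ·(6 - 3) - 16 ≡ 5. → (3, 5)
3H: (3, 5) + (6, 16). λ = (16 - 5)/(6 - 3) ≡ 11/3 mod 17. 3⁻¹ ≡ 6 (mod 17), so λ ≡ 15.
  x = λ² - 3 - 6 = 225 - 9 ≡ 12; y = λ·(3 - 12) - 5 ≡ 13. → (12, 13)
3H = (12, 13).
Finally 3G + 3H:
(12, 4) + (12, 13): same x and y₁ ≡ -y₂, so the sum is O.

O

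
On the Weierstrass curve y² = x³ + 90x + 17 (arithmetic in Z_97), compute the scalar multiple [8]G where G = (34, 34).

(51, 87)

Double-and-add on 8 = (1000)₂. Start with G = (34, 34) for the leading 1-bit.
double: tangent at (34, 34): λ = (3·34² + 90)/(2·34) ≡ 66/68. 68⁻¹ ≡ 10 (mod 97) since 68·10 = 680 ≡ 1, so λ ≡ 66·10 ≡ 78.
  x = λ² - 34 - 34 = 6084 - 68 ≡ 2; y = λ·(34 - 2) - 34 ≡ 37. → (2, 37)
double: tangent at (2, 37): λ = (3·2² + 90)/(2·37) ≡ 5/74. 74⁻¹ ≡ 59 (mod 97), so λ ≡ 5·59 ≡ 4.
  x = λ² - 2 - 2 = 16 - 4 ≡ 12; y = λ·(2 - 12) - 37 ≡ 20. → (12, 20)
double: tangent at (12, 20): λ = (3·12² + 90)/(2·20) ≡ 37/40. 40⁻¹ ≡ 17 (mod 97) since 40·17 = 680 ≡ 1, so λ ≡ 37·17 ≡ 47.
  x = λ² - 12 - 12 = 2209 - 24 ≡ 51; y = λ·(12 - 51) - 20 ≡ 87. → (51, 87)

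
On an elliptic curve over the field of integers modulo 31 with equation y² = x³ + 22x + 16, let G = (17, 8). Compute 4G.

(13, 22)

Repeated addition: build up to 4G.
2G: tangent at (17, 8): λ = (3·17² + 22)/(2·8) ≡ 21/16. 16⁻¹ ≡ 2 (mod 31) since 16·2 = 32 ≡ 1, so λ ≡ 21·2 ≡ 11.
  x = λ² - 17 - 17 = 121 - 34 ≡ 25; y = λ·(17 - 25) - 8 ≡ 28. → (25, 28)
3G: (25, 28) + (17, 8). λ = (8 - 28)/(17 - 25) ≡ 11/23 mod 31. 23⁻¹ ≡ 27 (mod 31) since 23·27 = 621 ≡ 1, so λ ≡ 18.
  x = λ² - 25 - 17 = 324 - 42 ≡ 3; y = λ·(25 - 3) - 28 ≡ 27. → (3, 27)
4G: (3, 27) + (17, 8). λ = (8 - 27)/(17 - 3) ≡ 12/14 mod 31. 14⁻¹ ≡ 20 (mod 31), so λ ≡ 23.
  x = λ² - 3 - 17 = 529 - 20 ≡ 13; y = λ·(3 - 13) - 27 ≡ 22. → (13, 22)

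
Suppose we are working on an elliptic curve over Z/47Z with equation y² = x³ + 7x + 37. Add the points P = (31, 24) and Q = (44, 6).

(44, 41)

(31, 24) + (44, 6). λ = (6 - 24)/(44 - 31) ≡ 29/13 mod 47. 13⁻¹ ≡ 29 (mod 47), so λ ≡ 42.
  x = λ² - 31 - 44 = 1764 - 75 ≡ 44; y = λ·(31 - 44) - 24 ≡ 41. → (44, 41)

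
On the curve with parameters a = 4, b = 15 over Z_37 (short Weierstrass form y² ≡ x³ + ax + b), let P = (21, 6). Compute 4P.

(14, 22)

Repeated addition: build up to 4P.
2P: tangent at (21, 6): λ = (3·21² + 4)/(2·6) ≡ 32/12. 12⁻¹ ≡ 34 (mod 37), so λ ≡ 32·34 ≡ 15.
  x = λ² - 21 - 21 = 225 - 42 ≡ 35; y = λ·(21 - 35) - 6 ≡ 6. → (35, 6)
3P: (35, 6) + (21, 6). λ = (6 - 6)/(21 - 35) ≡ 0/23 mod 37. 23⁻¹ ≡ 29 (mod 37) since 23·29 = 667 ≡ 1, so λ ≡ 0.
  x = λ² - 35 - 21 = 0 - 56 ≡ 18; y = λ·(35 - 18) - 6 ≡ 31. → (18, 31)
4P: (18, 31) + (21, 6). λ = (6 - 31)/(21 - 18) ≡ 12/3 mod 37. 3⁻¹ ≡ 25 (mod 37), so λ ≡ 4.
  x = λ² - 18 - 21 = 16 - 39 ≡ 14; y = λ·(18 - 14) - 31 ≡ 22. → (14, 22)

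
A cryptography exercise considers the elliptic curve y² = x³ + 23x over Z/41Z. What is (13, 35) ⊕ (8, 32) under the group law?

(22, 17)

(13, 35) + (8, 32). λ = (32 - 35)/(8 - 13) ≡ 38/36 mod 41. 36⁻¹ ≡ 8 (mod 41), so λ ≡ 17.
  x = λ² - 13 - 8 = 289 - 21 ≡ 22; y = λ·(13 - 22) - 35 ≡ 17. → (22, 17)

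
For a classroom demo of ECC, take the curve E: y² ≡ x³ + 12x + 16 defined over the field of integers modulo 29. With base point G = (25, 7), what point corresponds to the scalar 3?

(14, 17)

Repeated addition: build up to 3G.
2G: tangent at (25, 7): λ = (3·25² + 12)/(2·7) ≡ 2/14. 14⁻¹ ≡ 27 (mod 29), so λ ≡ 2·27 ≡ 25.
  x = λ² - 25 - 25 = 625 - 50 ≡ 24; y = λ·(25 - 24) - 7 ≡ 18. → (24, 18)
3G: (24, 18) + (25, 7). λ = (7 - 18)/(25 - 24) ≡ 18/1 mod 29. 1⁻¹ ≡ 1 (mod 29) since 1·1 = 1 ≡ 1, so λ ≡ 18.
  x = λ² - 24 - 25 = 324 - 49 ≡ 14; y = λ·(24 - 14) - 18 ≡ 17. → (14, 17)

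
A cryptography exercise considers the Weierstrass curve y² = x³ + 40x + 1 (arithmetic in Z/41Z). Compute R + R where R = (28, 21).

(17, 10)

tangent at (28, 21): λ = (3·28² + 40)/(2·21) ≡ 14/1. 1⁻¹ ≡ 1 (mod 41), so λ ≡ 14·1 ≡ 14.
  x = λ² - 28 - 28 = 196 - 56 ≡ 17; y = λ·(28 - 17) - 21 ≡ 10. → (17, 10)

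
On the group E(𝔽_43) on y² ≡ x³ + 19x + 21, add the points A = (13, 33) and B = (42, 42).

(13, 33) + (42, 42). λ = (42 - 33)/(42 - 13) ≡ 9/29 mod 43. 29⁻¹ ≡ 3 (mod 43), so λ ≡ 27.
  x = λ² - 13 - 42 = 729 - 55 ≡ 29; y = λ·(13 - 29) - 33 ≡ 8. → (29, 8)

(29, 8)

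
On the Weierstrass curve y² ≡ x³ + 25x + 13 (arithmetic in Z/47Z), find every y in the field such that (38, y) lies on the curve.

none

x³ + 25x + 13 = 55835 ≡ 46 (mod 47).
46 is a non-residue mod 47; no y exists.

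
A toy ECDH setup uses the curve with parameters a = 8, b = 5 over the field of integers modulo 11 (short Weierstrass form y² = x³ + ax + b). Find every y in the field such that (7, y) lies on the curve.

x³ + 8x + 5 = 404 ≡ 8 (mod 11).
8 is a non-residue mod 11; no y exists.

none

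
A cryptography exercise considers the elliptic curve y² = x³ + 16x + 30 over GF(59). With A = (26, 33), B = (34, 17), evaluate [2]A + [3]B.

First 2A:
Repeated addition: build up to 2A.
2A: tangent at (26, 33): λ = (3·26² + 16)/(2·33) ≡ 38/7. 7⁻¹ ≡ 17 (mod 59) since 7·17 = 119 ≡ 1, so λ ≡ 38·17 ≡ 56.
  x = λ² - 26 - 26 = 3136 - 52 ≡ 16; y = λ·(26 - 16) - 33 ≡ 55. → (16, 55)
2A = (16, 55).
Next 3B:
Repeated addition: build up to 3B.
2B: tangent at (34, 17): λ = (3·34² + 16)/(2·17) ≡ 3/34. 34⁻¹ ≡ 33 (mod 59) since 34·33 = 1122 ≡ 1, so λ ≡ 3·33 ≡ 40.
  x = λ² - 34 - 34 = 1600 - 68 ≡ 57; y = λ·(34 - 57) - 17 ≡ 7. → (57, 7)
3B: (57, 7) + (34, 17). λ = (17 - 7)/(34 - 57) ≡ 10/36 mod 59. 36⁻¹ ≡ 41 (mod 59), so λ ≡ 56.
  x = λ² - 57 - 34 = 3136 - 91 ≡ 36; y = λ·(57 - 36) - 7 ≡ 48. → (36, 48)
3B = (36, 48).
Finally 2A + 3B:
(16, 55) + (36, 48). λ = (48 - 55)/(36 - 16) ≡ 52/20 mod 59. 20⁻¹ ≡ 3 (mod 59), so λ ≡ 38.
  x = λ² - 16 - 36 = 1444 - 52 ≡ 35; y = λ·(16 - 35) - 55 ≡ 49. → (35, 49)

(35, 49)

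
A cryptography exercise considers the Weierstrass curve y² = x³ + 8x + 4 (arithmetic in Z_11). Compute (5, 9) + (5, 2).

O

The two points share x = 5 and their y-coordinates satisfy 9 + 2 ≡ 0 (mod 11), so they are inverses. Their sum is O.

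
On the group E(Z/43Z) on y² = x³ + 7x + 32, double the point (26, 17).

tangent at (26, 17): λ = (3·26² + 7)/(2·17) ≡ 14/34. 34⁻¹ ≡ 19 (mod 43), so λ ≡ 14·19 ≡ 8.
  x = λ² - 26 - 26 = 64 - 52 ≡ 12; y = λ·(26 - 12) - 17 ≡ 9. → (12, 9)

(12, 9)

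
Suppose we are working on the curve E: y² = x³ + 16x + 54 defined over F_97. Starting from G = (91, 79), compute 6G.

Double-and-add on 6 = (110)₂. Start with G = (91, 79) for the leading 1-bit.
double: tangent at (91, 79): λ = (3·91² + 16)/(2·79) ≡ 27/61. 61⁻¹ ≡ 35 (mod 97), so λ ≡ 27·35 ≡ 72.
  x = λ² - 91 - 91 = 5184 - 182 ≡ 55; y = λ·(91 - 55) - 79 ≡ 88. → (55, 88)
add G: (55, 88) + (91, 79). λ = (79 - 88)/(91 - 55) ≡ 88/36 mod 97. 36⁻¹ ≡ 62 (mod 97), so λ ≡ 24.
  x = λ² - 55 - 91 = 576 - 146 ≡ 42; y = λ·(55 - 42) - 88 ≡ 30. → (42, 30)
double: tangent at (42, 30): λ = (3·42² + 16)/(2·30) ≡ 70/60. 60⁻¹ ≡ 76 (mod 97), so λ ≡ 70·76 ≡ 82.
  x = λ² - 42 - 42 = 6724 - 84 ≡ 44; y = λ·(42 - 44) - 30 ≡ 0. → (44, 0)

(44, 0)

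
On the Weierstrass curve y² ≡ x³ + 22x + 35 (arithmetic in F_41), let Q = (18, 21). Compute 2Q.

tangent at (18, 21): λ = (3·18² + 22)/(2·21) ≡ 10/1. 1⁻¹ ≡ 1 (mod 41) since 1·1 = 1 ≡ 1, so λ ≡ 10·1 ≡ 10.
  x = λ² - 18 - 18 = 100 - 36 ≡ 23; y = λ·(18 - 23) - 21 ≡ 11. → (23, 11)

(23, 11)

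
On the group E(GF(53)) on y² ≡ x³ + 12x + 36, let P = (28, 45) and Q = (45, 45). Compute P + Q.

(33, 8)

(28, 45) + (45, 45). λ = (45 - 45)/(45 - 28) ≡ 0/17 mod 53. 17⁻¹ ≡ 25 (mod 53) since 17·25 = 425 ≡ 1, so λ ≡ 0.
  x = λ² - 28 - 45 = 0 - 73 ≡ 33; y = λ·(28 - 33) - 45 ≡ 8. → (33, 8)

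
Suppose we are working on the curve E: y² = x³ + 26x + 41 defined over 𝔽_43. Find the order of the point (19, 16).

8

2P: tangent at (19, 16): λ = (3·19² + 26)/(2·16) ≡ 34/32. 32⁻¹ ≡ 39 (mod 43), so λ ≡ 34·39 ≡ 36.
  x = λ² - 19 - 19 = 1296 - 38 ≡ 11; y = λ·(19 - 11) - 16 ≡ 14. → (11, 14)
3P: (11, 14) + (19, 16). λ = (16 - 14)/(19 - 11) ≡ 2/8 mod 43. 8⁻¹ ≡ 27 (mod 43), so λ ≡ 11.
  x = λ² - 11 - 19 = 121 - 30 ≡ 5; y = λ·(11 - 5) - 14 ≡ 9. → (5, 9)
4P: (5, 9) + (19, 16). λ = (16 - 9)/(19 - 5) ≡ 7/14 mod 43. 14⁻¹ ≡ 40 (mod 43) since 14·40 = 560 ≡ 1, so λ ≡ 22.
  x = λ² - 5 - 19 = 484 - 24 ≡ 30; y = λ·(5 - 30) - 9 ≡ 0. → (30, 0)
5P: (30, 0) + (19, 16). λ = (16 - 0)/(19 - 30) ≡ 16/32 mod 43. 32⁻¹ ≡ 39 (mod 43), so λ ≡ 22.
  x = λ² - 30 - 19 = 484 - 49 ≡ 5; y = λ·(30 - 5) - 0 ≡ 34. → (5, 34)
6P: (5, 34) + (19, 16). λ = (16 - 34)/(19 - 5) ≡ 25/14 mod 43. 14⁻¹ ≡ 40 (mod 43), so λ ≡ 11.
  x = λ² - 5 - 19 = 121 - 24 ≡ 11; y = λ·(5 - 11) - 34 ≡ 29. → (11, 29)
7P: (11, 29) + (19, 16). λ = (16 - 29)/(19 - 11) ≡ 30/8 mod 43. 8⁻¹ ≡ 27 (mod 43) since 8·27 = 216 ≡ 1, so λ ≡ 36.
  x = λ² - 11 - 19 = 1296 - 30 ≡ 19; y = λ·(11 - 19) - 29 ≡ 27. → (19, 27)
8P: (19, 27) + (19, 16): same x and y₁ ≡ -y₂, so the sum is O.
8P = O, so the order is 8.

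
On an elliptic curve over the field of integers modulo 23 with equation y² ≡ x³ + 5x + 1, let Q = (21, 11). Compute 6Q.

(4, 19)

Repeated addition: build up to 6Q.
2Q: tangent at (21, 11): λ = (3·21² + 5)/(2·11) ≡ 17/22. 22⁻¹ ≡ 22 (mod 23), so λ ≡ 17·22 ≡ 6.
  x = λ² - 21 - 21 = 36 - 42 ≡ 17; y = λ·(21 - 17) - 11 ≡ 13. → (17, 13)
3Q: (17, 13) + (21, 11). λ = (11 - 13)/(21 - 17) ≡ 21/4 mod 23. 4⁻¹ ≡ 6 (mod 23), so λ ≡ 11.
  x = λ² - 17 - 21 = 121 - 38 ≡ 14; y = λ·(17 - 14) - 13 ≡ 20. → (14, 20)
4Q: (14, 20) + (21, 11). λ = (11 - 20)/(21 - 14) ≡ 14/7 mod 23. 7⁻¹ ≡ 10 (mod 23), so λ ≡ 2.
  x = λ² - 14 - 21 = 4 - 35 ≡ 15; y = λ·(14 - 15) - 20 ≡ 1. → (15, 1)
5Q: (15, 1) + (21, 11). λ = (11 - 1)/(21 - 15) ≡ 10/6 mod 23. 6⁻¹ ≡ 4 (mod 23) since 6·4 = 24 ≡ 1, so λ ≡ 17.
  x = λ² - 15 - 21 = 289 - 36 ≡ 0; y = λ·(15 - 0) - 1 ≡ 1. → (0, 1)
6Q: (0, 1) + (21, 11). λ = (11 - 1)/(21 - 0) ≡ 10/21 mod 23. 21⁻¹ ≡ 11 (mod 23), so λ ≡ 18.
  x = λ² - 0 - 21 = 324 - 21 ≡ 4; y = λ·(0 - 4) - 1 ≡ 19. → (4, 19)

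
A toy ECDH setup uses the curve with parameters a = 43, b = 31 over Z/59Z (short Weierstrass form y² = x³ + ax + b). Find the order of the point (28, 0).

2

2P: (28, 0) + (28, 0): same x and y₁ ≡ -y₂, so the sum is O.
2P = O, so the order is 2.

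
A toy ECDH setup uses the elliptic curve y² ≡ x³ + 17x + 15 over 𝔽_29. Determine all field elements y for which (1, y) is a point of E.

x³ + 17x + 15 = 33 ≡ 4 (mod 29).
Square roots of 4 mod 29: 2 and 27 (since 2² = 4 ≡ 4).

2, 27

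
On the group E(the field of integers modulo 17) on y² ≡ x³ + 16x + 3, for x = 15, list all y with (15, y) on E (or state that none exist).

x³ + 16x + 3 = 3618 ≡ 14 (mod 17).
14 is a non-residue mod 17; no y exists.

none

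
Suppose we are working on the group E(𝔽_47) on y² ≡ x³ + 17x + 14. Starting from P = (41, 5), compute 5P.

(9, 35)

Double-and-add on 5 = (101)₂. Start with P = (41, 5) for the leading 1-bit.
double: tangent at (41, 5): λ = (3·41² + 17)/(2·5) ≡ 31/10. 10⁻¹ ≡ 33 (mod 47) since 10·33 = 330 ≡ 1, so λ ≡ 31·33 ≡ 36.
  x = λ² - 41 - 41 = 1296 - 82 ≡ 39; y = λ·(41 - 39) - 5 ≡ 20. → (39, 20)
double: tangent at (39, 20): λ = (3·39² + 17)/(2·20) ≡ 21/40. 40⁻¹ ≡ 20 (mod 47) since 40·20 = 800 ≡ 1, so λ ≡ 21·20 ≡ 44.
  x = λ² - 39 - 39 = 1936 - 78 ≡ 25; y = λ·(39 - 25) - 20 ≡ 32. → (25, 32)
add P: (25, 32) + (41, 5). λ = (5 - 32)/(41 - 25) ≡ 20/16 mod 47. 16⁻¹ ≡ 3 (mod 47), so λ ≡ 13.
  x = λ² - 25 - 41 = 169 - 66 ≡ 9; y = λ·(25 - 9) - 32 ≡ 35. → (9, 35)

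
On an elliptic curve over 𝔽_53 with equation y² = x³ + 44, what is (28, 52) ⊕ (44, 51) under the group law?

(28, 52) + (44, 51). λ = (51 - 52)/(44 - 28) ≡ 52/16 mod 53. 16⁻¹ ≡ 10 (mod 53) since 16·10 = 160 ≡ 1, so λ ≡ 43.
  x = λ² - 28 - 44 = 1849 - 72 ≡ 28; y = λ·(28 - 28) - 52 ≡ 1. → (28, 1)

(28, 1)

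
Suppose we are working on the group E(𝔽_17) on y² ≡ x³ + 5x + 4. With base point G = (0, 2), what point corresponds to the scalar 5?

(7, 12)

Repeated addition: build up to 5G.
2G: tangent at (0, 2): λ = (3·0² + 5)/(2·2) ≡ 5/4. 4⁻¹ ≡ 13 (mod 17), so λ ≡ 5·13 ≡ 14.
  x = λ² - 0 - 0 = 196 - 0 ≡ 9; y = λ·(0 - 9) - 2 ≡ 8. → (9, 8)
3G: (9, 8) + (0, 2). λ = (2 - 8)/(0 - 9) ≡ 11/8 mod 17. 8⁻¹ ≡ 15 (mod 17) since 8·15 = 120 ≡ 1, so λ ≡ 12.
  x = λ² - 9 - 0 = 144 - 9 ≡ 16; y = λ·(9 - 16) - 8 ≡ 10. → (16, 10)
4G: (16, 10) + (0, 2). λ = (2 - 10)/(0 - 16) ≡ 9/1 mod 17. 1⁻¹ ≡ 1 (mod 17) since 1·1 = 1 ≡ 1, so λ ≡ 9.
  x = λ² - 16 - 0 = 81 - 16 ≡ 14; y = λ·(16 - 14) - 10 ≡ 8. → (14, 8)
5G: (14, 8) + (0, 2). λ = (2 - 8)/(0 - 14) ≡ 11/3 mod 17. 3⁻¹ ≡ 6 (mod 17), so λ ≡ 15.
  x = λ² - 14 - 0 = 225 - 14 ≡ 7; y = λ·(14 - 7) - 8 ≡ 12. → (7, 12)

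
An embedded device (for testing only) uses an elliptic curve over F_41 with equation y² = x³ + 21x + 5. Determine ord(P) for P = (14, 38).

3

2P: tangent at (14, 38): λ = (3·14² + 21)/(2·38) ≡ 35/35. 35⁻¹ ≡ 34 (mod 41) since 35·34 = 1190 ≡ 1, so λ ≡ 35·34 ≡ 1.
  x = λ² - 14 - 14 = 1 - 28 ≡ 14; y = λ·(14 - 14) - 38 ≡ 3. → (14, 3)
3P: (14, 3) + (14, 38): same x and y₁ ≡ -y₂, so the sum is the point at infinity.
3P = the point at infinity, so the order is 3.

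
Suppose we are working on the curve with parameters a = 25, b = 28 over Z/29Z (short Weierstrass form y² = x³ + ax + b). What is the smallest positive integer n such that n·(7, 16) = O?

11

2P: tangent at (7, 16): λ = (3·7² + 25)/(2·16) ≡ 27/3. 3⁻¹ ≡ 10 (mod 29), so λ ≡ 27·10 ≡ 9.
  x = λ² - 7 - 7 = 81 - 14 ≡ 9; y = λ·(7 - 9) - 16 ≡ 24. → (9, 24)
3P: (9, 24) + (7, 16). λ = (16 - 24)/(7 - 9) ≡ 21/27 mod 29. 27⁻¹ ≡ 14 (mod 29), so λ ≡ 4.
  x = λ² - 9 - 7 = 16 - 16 ≡ 0; y = λ·(9 - 0) - 24 ≡ 12. → (0, 12)
4P: (0, 12) + (7, 16). λ = (16 - 12)/(7 - 0) ≡ 4/7 mod 29. 7⁻¹ ≡ 25 (mod 29), so λ ≡ 13.
  x = λ² - 0 - 7 = 169 - 7 ≡ 17; y = λ·(0 - 17) - 12 ≡ 28. → (17, 28)
5P: (17, 28) + (7, 16). λ = (16 - 28)/(7 - 17) ≡ 17/19 mod 29. 19⁻¹ ≡ 26 (mod 29), so λ ≡ 7.
  x = λ² - 17 - 7 = 49 - 24 ≡ 25; y = λ·(17 - 25) - 28 ≡ 3. → (25, 3)
6P: (25, 3) + (7, 16). λ = (16 - 3)/(7 - 25) ≡ 13/11 mod 29. 11⁻¹ ≡ 8 (mod 29) since 11·8 = 88 ≡ 1, so λ ≡ 17.
  x = λ² - 25 - 7 = 289 - 32 ≡ 25; y = λ·(25 - 25) - 3 ≡ 26. → (25, 26)
7P: (25, 26) + (7, 16). λ = (16 - 26)/(7 - 25) ≡ 19/11 mod 29. 11⁻¹ ≡ 8 (mod 29) since 11·8 = 88 ≡ 1, so λ ≡ 7.
  x = λ² - 25 - 7 = 49 - 32 ≡ 17; y = λ·(25 - 17) - 26 ≡ 1. → (17, 1)
8P: (17, 1) + (7, 16). λ = (16 - 1)/(7 - 17) ≡ 15/19 mod 29. 19⁻¹ ≡ 26 (mod 29) since 19·26 = 494 ≡ 1, so λ ≡ 13.
  x = λ² - 17 - 7 = 169 - 24 ≡ 0; y = λ·(17 - 0) - 1 ≡ 17. → (0, 17)
9P: (0, 17) + (7, 16). λ = (16 - 17)/(7 - 0) ≡ 28/7 mod 29. 7⁻¹ ≡ 25 (mod 29), so λ ≡ 4.
  x = λ² - 0 - 7 = 16 - 7 ≡ 9; y = λ·(0 - 9) - 17 ≡ 5. → (9, 5)
10P: (9, 5) + (7, 16). λ = (16 - 5)/(7 - 9) ≡ 11/27 mod 29. 27⁻¹ ≡ 14 (mod 29) since 27·14 = 378 ≡ 1, so λ ≡ 9.
  x = λ² - 9 - 7 = 81 - 16 ≡ 7; y = λ·(9 - 7) - 5 ≡ 13. → (7, 13)
11P: (7, 13) + (7, 16): same x and y₁ ≡ -y₂, so the sum is O.
11P = O, so the order is 11.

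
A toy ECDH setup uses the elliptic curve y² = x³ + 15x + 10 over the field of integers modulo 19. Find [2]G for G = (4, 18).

tangent at (4, 18): λ = (3·4² + 15)/(2·18) ≡ 6/17. 17⁻¹ ≡ 9 (mod 19), so λ ≡ 6·9 ≡ 16.
  x = λ² - 4 - 4 = 256 - 8 ≡ 1; y = λ·(4 - 1) - 18 ≡ 11. → (1, 11)

(1, 11)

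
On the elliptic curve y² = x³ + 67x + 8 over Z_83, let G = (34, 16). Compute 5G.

Repeated addition: build up to 5G.
2G: tangent at (34, 16): λ = (3·34² + 67)/(2·16) ≡ 49/32. 32⁻¹ ≡ 13 (mod 83), so λ ≡ 49·13 ≡ 56.
  x = λ² - 34 - 34 = 3136 - 68 ≡ 80; y = λ·(34 - 80) - 16 ≡ 64. → (80, 64)
3G: (80, 64) + (34, 16). λ = (16 - 64)/(34 - 80) ≡ 35/37 mod 83. 37⁻¹ ≡ 9 (mod 83), so λ ≡ 66.
  x = λ² - 80 - 34 = 4356 - 114 ≡ 9; y = λ·(80 - 9) - 64 ≡ 57. → (9, 57)
4G: (9, 57) + (34, 16). λ = (16 - 57)/(34 - 9) ≡ 42/25 mod 83. 25⁻¹ ≡ 10 (mod 83) since 25·10 = 250 ≡ 1, so λ ≡ 5.
  x = λ² - 9 - 34 = 25 - 43 ≡ 65; y = λ·(9 - 65) - 57 ≡ 78. → (65, 78)
5G: (65, 78) + (34, 16). λ = (16 - 78)/(34 - 65) ≡ 21/52 mod 83. 52⁻¹ ≡ 8 (mod 83), so λ ≡ 2.
  x = λ² - 65 - 34 = 4 - 99 ≡ 71; y = λ·(65 - 71) - 78 ≡ 76. → (71, 76)

(71, 76)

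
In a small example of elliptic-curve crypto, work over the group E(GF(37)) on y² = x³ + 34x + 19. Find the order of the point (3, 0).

2

2P: (3, 0) + (3, 0): same x and y₁ ≡ -y₂, so the sum is O.
2P = O, so the order is 2.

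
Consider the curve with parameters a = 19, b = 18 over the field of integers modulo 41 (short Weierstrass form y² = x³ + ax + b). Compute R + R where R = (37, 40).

tangent at (37, 40): λ = (3·37² + 19)/(2·40) ≡ 26/39. 39⁻¹ ≡ 20 (mod 41), so λ ≡ 26·20 ≡ 28.
  x = λ² - 37 - 37 = 784 - 74 ≡ 13; y = λ·(37 - 13) - 40 ≡ 17. → (13, 17)

(13, 17)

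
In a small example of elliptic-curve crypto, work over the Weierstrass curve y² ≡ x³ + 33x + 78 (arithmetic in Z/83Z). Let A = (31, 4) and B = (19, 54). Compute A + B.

(25, 54)

(31, 4) + (19, 54). λ = (54 - 4)/(19 - 31) ≡ 50/71 mod 83. 71⁻¹ ≡ 76 (mod 83) since 71·76 = 5396 ≡ 1, so λ ≡ 65.
  x = λ² - 31 - 19 = 4225 - 50 ≡ 25; y = λ·(31 - 25) - 4 ≡ 54. → (25, 54)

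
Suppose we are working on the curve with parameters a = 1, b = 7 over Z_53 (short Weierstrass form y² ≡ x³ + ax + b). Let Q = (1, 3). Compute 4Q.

Double-and-add on 4 = (100)₂. Start with Q = (1, 3) for the leading 1-bit.
double: tangent at (1, 3): λ = (3·1² + 1)/(2·3) ≡ 4/6. 6⁻¹ ≡ 9 (mod 53), so λ ≡ 4·9 ≡ 36.
  x = λ² - 1 - 1 = 1296 - 2 ≡ 22; y = λ·(1 - 22) - 3 ≡ 36. → (22, 36)
double: tangent at (22, 36): λ = (3·22² + 1)/(2·36) ≡ 22/19. 19⁻¹ ≡ 14 (mod 53) since 19·14 = 266 ≡ 1, so λ ≡ 22·14 ≡ 43.
  x = λ² - 22 - 22 = 1849 - 44 ≡ 3; y = λ·(22 - 3) - 36 ≡ 39. → (3, 39)

(3, 39)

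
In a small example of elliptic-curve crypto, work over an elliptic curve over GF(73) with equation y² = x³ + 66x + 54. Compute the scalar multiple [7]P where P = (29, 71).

Double-and-add on 7 = (111)₂. Start with P = (29, 71) for the leading 1-bit.
double: tangent at (29, 71): λ = (3·29² + 66)/(2·71) ≡ 34/69. 69⁻¹ ≡ 18 (mod 73), so λ ≡ 34·18 ≡ 28.
  x = λ² - 29 - 29 = 784 - 58 ≡ 69; y = λ·(29 - 69) - 71 ≡ 50. → (69, 50)
add P: (69, 50) + (29, 71). λ = (71 - 50)/(29 - 69) ≡ 21/33 mod 73. 33⁻¹ ≡ 31 (mod 73), so λ ≡ 67.
  x = λ² - 69 - 29 = 4489 - 98 ≡ 11; y = λ·(69 - 11) - 50 ≡ 40. → (11, 40)
double: tangent at (11, 40): λ = (3·11² + 66)/(2·40) ≡ 64/7. 7⁻¹ ≡ 21 (mod 73), so λ ≡ 64·21 ≡ 30.
  x = λ² - 11 - 11 = 900 - 22 ≡ 2; y = λ·(11 - 2) - 40 ≡ 11. → (2, 11)
add P: (2, 11) + (29, 71). λ = (71 - 11)/(29 - 2) ≡ 60/27 mod 73. 27⁻¹ ≡ 46 (mod 73), so λ ≡ 59.
  x = λ² - 2 - 29 = 3481 - 31 ≡ 19; y = λ·(2 - 19) - 11 ≡ 8. → (19, 8)

(19, 8)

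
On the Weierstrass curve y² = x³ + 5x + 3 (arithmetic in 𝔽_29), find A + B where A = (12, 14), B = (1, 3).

(17, 10)

(12, 14) + (1, 3). λ = (3 - 14)/(1 - 12) ≡ 18/18 mod 29. 18⁻¹ ≡ 21 (mod 29) since 18·21 = 378 ≡ 1, so λ ≡ 1.
  x = λ² - 12 - 1 = 1 - 13 ≡ 17; y = λ·(12 - 17) - 14 ≡ 10. → (17, 10)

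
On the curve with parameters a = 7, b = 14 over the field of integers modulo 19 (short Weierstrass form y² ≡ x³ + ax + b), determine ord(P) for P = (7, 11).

5

2P: tangent at (7, 11): λ = (3·7² + 7)/(2·11) ≡ 2/3. 3⁻¹ ≡ 13 (mod 19) since 3·13 = 39 ≡ 1, so λ ≡ 2·13 ≡ 7.
  x = λ² - 7 - 7 = 49 - 14 ≡ 16; y = λ·(7 - 16) - 11 ≡ 2. → (16, 2)
3P: (16, 2) + (7, 11). λ = (11 - 2)/(7 - 16) ≡ 9/10 mod 19. 10⁻¹ ≡ 2 (mod 19), so λ ≡ 18.
  x = λ² - 16 - 7 = 324 - 23 ≡ 16; y = λ·(16 - 16) - 2 ≡ 17. → (16, 17)
4P: (16, 17) + (7, 11). λ = (11 - 17)/(7 - 16) ≡ 13/10 mod 19. 10⁻¹ ≡ 2 (mod 19), so λ ≡ 7.
  x = λ² - 16 - 7 = 49 - 23 ≡ 7; y = λ·(16 - 7) - 17 ≡ 8. → (7, 8)
5P: (7, 8) + (7, 11): same x and y₁ ≡ -y₂, so the sum is the point at infinity.
5P = the point at infinity, so the order is 5.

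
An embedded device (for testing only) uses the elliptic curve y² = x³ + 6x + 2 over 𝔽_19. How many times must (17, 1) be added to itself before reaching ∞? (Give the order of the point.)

5

2P: tangent at (17, 1): λ = (3·17² + 6)/(2·1) ≡ 18/2. 2⁻¹ ≡ 10 (mod 19) since 2·10 = 20 ≡ 1, so λ ≡ 18·10 ≡ 9.
  x = λ² - 17 - 17 = 81 - 34 ≡ 9; y = λ·(17 - 9) - 1 ≡ 14. → (9, 14)
3P: (9, 14) + (17, 1). λ = (1 - 14)/(17 - 9) ≡ 6/8 mod 19. 8⁻¹ ≡ 12 (mod 19), so λ ≡ 15.
  x = λ² - 9 - 17 = 225 - 26 ≡ 9; y = λ·(9 - 9) - 14 ≡ 5. → (9, 5)
4P: (9, 5) + (17, 1). λ = (1 - 5)/(17 - 9) ≡ 15/8 mod 19. 8⁻¹ ≡ 12 (mod 19) since 8·12 = 96 ≡ 1, so λ ≡ 9.
  x = λ² - 9 - 17 = 81 - 26 ≡ 17; y = λ·(9 - 17) - 5 ≡ 18. → (17, 18)
5P: (17, 18) + (17, 1): same x and y₁ ≡ -y₂, so the sum is ∞.
5P = ∞, so the order is 5.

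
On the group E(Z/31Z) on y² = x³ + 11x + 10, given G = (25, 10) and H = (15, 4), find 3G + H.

First 3G:
Repeated addition: build up to 3G.
2G: tangent at (25, 10): λ = (3·25² + 11)/(2·10) ≡ 26/20. 20⁻¹ ≡ 14 (mod 31) since 20·14 = 280 ≡ 1, so λ ≡ 26·14 ≡ 23.
  x = λ² - 25 - 25 = 529 - 50 ≡ 14; y = λ·(25 - 14) - 10 ≡ 26. → (14, 26)
3G: (14, 26) + (25, 10). λ = (10 - 26)/(25 - 14) ≡ 15/11 mod 31. 11⁻¹ ≡ 17 (mod 31) since 11·17 = 187 ≡ 1, so λ ≡ 7.
  x = λ² - 14 - 25 = 49 - 39 ≡ 10; y = λ·(14 - 10) - 26 ≡ 2. → (10, 2)
3G = (10, 2).
Finally 3G + H:
(10, 2) + (15, 4). λ = (4 - 2)/(15 - 10) ≡ 2/5 mod 31. 5⁻¹ ≡ 25 (mod 31) since 5·25 = 125 ≡ 1, so λ ≡ 19.
  x = λ² - 10 - 15 = 361 - 25 ≡ 26; y = λ·(10 - 26) - 2 ≡ 4. → (26, 4)

(26, 4)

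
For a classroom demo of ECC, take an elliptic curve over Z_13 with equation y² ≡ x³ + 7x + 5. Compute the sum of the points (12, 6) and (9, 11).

(12, 6) + (9, 11). λ = (11 - 6)/(9 - 12) ≡ 5/10 mod 13. 10⁻¹ ≡ 4 (mod 13), so λ ≡ 7.
  x = λ² - 12 - 9 = 49 - 21 ≡ 2; y = λ·(12 - 2) - 6 ≡ 12. → (2, 12)

(2, 12)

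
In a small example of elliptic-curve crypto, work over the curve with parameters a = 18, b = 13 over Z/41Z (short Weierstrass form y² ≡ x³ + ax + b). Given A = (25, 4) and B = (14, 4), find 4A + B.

First 4A:
Repeated addition: build up to 4A.
2A: tangent at (25, 4): λ = (3·25² + 18)/(2·4) ≡ 7/8. 8⁻¹ ≡ 36 (mod 41), so λ ≡ 7·36 ≡ 6.
  x = λ² - 25 - 25 = 36 - 50 ≡ 27; y = λ·(25 - 27) - 4 ≡ 25. → (27, 25)
3A: (27, 25) + (25, 4). λ = (4 - 25)/(25 - 27) ≡ 20/39 mod 41. 39⁻¹ ≡ 20 (mod 41), so λ ≡ 31.
  x = λ² - 27 - 25 = 961 - 52 ≡ 7; y = λ·(27 - 7) - 25 ≡ 21. → (7, 21)
4A: (7, 21) + (25, 4). λ = (4 - 21)/(25 - 7) ≡ 24/18 mod 41. 18⁻¹ ≡ 16 (mod 41), so λ ≡ 15.
  x = λ² - 7 - 25 = 225 - 32 ≡ 29; y = λ·(7 - 29) - 21 ≡ 18. → (29, 18)
4A = (29, 18).
Finally 4A + B:
(29, 18) + (14, 4). λ = (4 - 18)/(14 - 29) ≡ 27/26 mod 41. 26⁻¹ ≡ 30 (mod 41) since 26·30 = 780 ≡ 1, so λ ≡ 31.
  x = λ² - 29 - 14 = 961 - 43 ≡ 16; y = λ·(29 - 16) - 18 ≡ 16. → (16, 16)

(16, 16)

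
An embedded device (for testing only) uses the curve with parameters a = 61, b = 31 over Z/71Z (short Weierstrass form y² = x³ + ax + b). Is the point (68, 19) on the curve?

y² = 19² ≡ 6; x³ + 61x + 31 = 318611 ≡ 34 (mod 71). 6 ≠ 34.

no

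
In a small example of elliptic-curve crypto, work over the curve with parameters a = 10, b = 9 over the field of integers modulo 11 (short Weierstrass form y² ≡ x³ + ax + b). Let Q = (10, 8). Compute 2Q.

(7, 2)

tangent at (10, 8): λ = (3·10² + 10)/(2·8) ≡ 2/5. 5⁻¹ ≡ 9 (mod 11) since 5·9 = 45 ≡ 1, so λ ≡ 2·9 ≡ 7.
  x = λ² - 10 - 10 = 49 - 20 ≡ 7; y = λ·(10 - 7) - 8 ≡ 2. → (7, 2)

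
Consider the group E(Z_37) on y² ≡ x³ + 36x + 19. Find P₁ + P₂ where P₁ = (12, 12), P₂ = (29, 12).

(33, 25)

(12, 12) + (29, 12). λ = (12 - 12)/(29 - 12) ≡ 0/17 mod 37. 17⁻¹ ≡ 24 (mod 37), so λ ≡ 0.
  x = λ² - 12 - 29 = 0 - 41 ≡ 33; y = λ·(12 - 33) - 12 ≡ 25. → (33, 25)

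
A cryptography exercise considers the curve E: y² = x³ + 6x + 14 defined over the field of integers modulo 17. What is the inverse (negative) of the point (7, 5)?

-(7, 5) = (7, -5 mod 17) = (7, 12).

(7, 12)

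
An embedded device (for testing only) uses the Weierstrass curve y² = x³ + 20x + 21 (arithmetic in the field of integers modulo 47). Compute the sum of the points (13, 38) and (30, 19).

(13, 38) + (30, 19). λ = (19 - 38)/(30 - 13) ≡ 28/17 mod 47. 17⁻¹ ≡ 36 (mod 47), so λ ≡ 21.
  x = λ² - 13 - 30 = 441 - 43 ≡ 22; y = λ·(13 - 22) - 38 ≡ 8. → (22, 8)

(22, 8)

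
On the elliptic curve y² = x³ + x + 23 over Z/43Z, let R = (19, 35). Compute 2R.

tangent at (19, 35): λ = (3·19² + 1)/(2·35) ≡ 9/27. 27⁻¹ ≡ 8 (mod 43), so λ ≡ 9·8 ≡ 29.
  x = λ² - 19 - 19 = 841 - 38 ≡ 29; y = λ·(19 - 29) - 35 ≡ 19. → (29, 19)

(29, 19)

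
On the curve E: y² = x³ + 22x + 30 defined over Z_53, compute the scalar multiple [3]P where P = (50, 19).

Repeated addition: build up to 3P.
2P: tangent at (50, 19): λ = (3·50² + 22)/(2·19) ≡ 49/38. 38⁻¹ ≡ 7 (mod 53), so λ ≡ 49·7 ≡ 25.
  x = λ² - 50 - 50 = 625 - 100 ≡ 48; y = λ·(50 - 48) - 19 ≡ 31. → (48, 31)
3P: (48, 31) + (50, 19). λ = (19 - 31)/(50 - 48) ≡ 41/2 mod 53. 2⁻¹ ≡ 27 (mod 53), so λ ≡ 47.
  x = λ² - 48 - 50 = 2209 - 98 ≡ 44; y = λ·(48 - 44) - 31 ≡ 51. → (44, 51)

(44, 51)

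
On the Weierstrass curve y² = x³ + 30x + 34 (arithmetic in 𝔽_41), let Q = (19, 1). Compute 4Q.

(15, 13)

Double-and-add on 4 = (100)₂. Start with Q = (19, 1) for the leading 1-bit.
double: tangent at (19, 1): λ = (3·19² + 30)/(2·1) ≡ 6/2. 2⁻¹ ≡ 21 (mod 41), so λ ≡ 6·21 ≡ 3.
  x = λ² - 19 - 19 = 9 - 38 ≡ 12; y = λ·(19 - 12) - 1 ≡ 20. → (12, 20)
double: tangent at (12, 20): λ = (3·12² + 30)/(2·20) ≡ 11/40. 40⁻¹ ≡ 40 (mod 41), so λ ≡ 11·40 ≡ 30.
  x = λ² - 12 - 12 = 900 - 24 ≡ 15; y = λ·(12 - 15) - 20 ≡ 13. → (15, 13)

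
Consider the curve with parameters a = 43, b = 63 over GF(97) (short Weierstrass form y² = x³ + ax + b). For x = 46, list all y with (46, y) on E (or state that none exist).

x³ + 43x + 63 = 99377 ≡ 49 (mod 97).
Square roots of 49 mod 97: 7 and 90 (since 7² = 49 ≡ 49).

7, 90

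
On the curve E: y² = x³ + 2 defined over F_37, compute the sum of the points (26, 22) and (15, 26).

(26, 22) + (15, 26). λ = (26 - 22)/(15 - 26) ≡ 4/26 mod 37. 26⁻¹ ≡ 10 (mod 37), so λ ≡ 3.
  x = λ² - 26 - 15 = 9 - 41 ≡ 5; y = λ·(26 - 5) - 22 ≡ 4. → (5, 4)

(5, 4)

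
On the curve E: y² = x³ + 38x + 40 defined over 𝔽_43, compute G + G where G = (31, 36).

(19, 28)

tangent at (31, 36): λ = (3·31² + 38)/(2·36) ≡ 40/29. 29⁻¹ ≡ 3 (mod 43), so λ ≡ 40·3 ≡ 34.
  x = λ² - 31 - 31 = 1156 - 62 ≡ 19; y = λ·(31 - 19) - 36 ≡ 28. → (19, 28)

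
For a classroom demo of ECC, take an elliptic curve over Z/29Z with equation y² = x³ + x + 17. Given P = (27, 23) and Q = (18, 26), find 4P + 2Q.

First 4P:
Repeated addition: build up to 4P.
2P: tangent at (27, 23): λ = (3·27² + 1)/(2·23) ≡ 13/17. 17⁻¹ ≡ 12 (mod 29) since 17·12 = 204 ≡ 1, so λ ≡ 13·12 ≡ 11.
  x = λ² - 27 - 27 = 121 - 54 ≡ 9; y = λ·(27 - 9) - 23 ≡ 1. → (9, 1)
3P: (9, 1) + (27, 23). λ = (23 - 1)/(27 - 9) ≡ 22/18 mod 29. 18⁻¹ ≡ 21 (mod 29) since 18·21 = 378 ≡ 1, so λ ≡ 27.
  x = λ² - 9 - 27 = 729 - 36 ≡ 26; y = λ·(9 - 26) - 1 ≡ 4. → (26, 4)
4P: (26, 4) + (27, 23). λ = (23 - 4)/(27 - 26) ≡ 19/1 mod 29. 1⁻¹ ≡ 1 (mod 29), so λ ≡ 19.
  x = λ² - 26 - 27 = 361 - 53 ≡ 18; y = λ·(26 - 18) - 4 ≡ 3. → (18, 3)
4P = (18, 3).
Next 2Q:
Repeated addition: build up to 2Q.
2Q: tangent at (18, 26): λ = (3·18² + 1)/(2·26) ≡ 16/23. 23⁻¹ ≡ 24 (mod 29), so λ ≡ 16·24 ≡ 7.
  x = λ² - 18 - 18 = 49 - 36 ≡ 13; y = λ·(18 - 13) - 26 ≡ 9. → (13, 9)
2Q = (13, 9).
Finally 4P + 2Q:
(18, 3) + (13, 9). λ = (9 - 3)/(13 - 18) ≡ 6/24 mod 29. 24⁻¹ ≡ 23 (mod 29), so λ ≡ 22.
  x = λ² - 18 - 13 = 484 - 31 ≡ 18; y = λ·(18 - 18) - 3 ≡ 26. → (18, 26)

(18, 26)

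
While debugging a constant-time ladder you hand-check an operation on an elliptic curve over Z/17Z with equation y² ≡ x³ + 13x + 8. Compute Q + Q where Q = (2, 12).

tangent at (2, 12): λ = (3·2² + 13)/(2·12) ≡ 8/7. 7⁻¹ ≡ 5 (mod 17), so λ ≡ 8·5 ≡ 6.
  x = λ² - 2 - 2 = 36 - 4 ≡ 15; y = λ·(2 - 15) - 12 ≡ 12. → (15, 12)

(15, 12)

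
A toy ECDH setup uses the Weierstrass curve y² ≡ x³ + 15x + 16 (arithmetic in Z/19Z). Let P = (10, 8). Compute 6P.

Repeated addition: build up to 6P.
2P: tangent at (10, 8): λ = (3·10² + 15)/(2·8) ≡ 11/16. 16⁻¹ ≡ 6 (mod 19), so λ ≡ 11·6 ≡ 9.
  x = λ² - 10 - 10 = 81 - 20 ≡ 4; y = λ·(10 - 4) - 8 ≡ 8. → (4, 8)
3P: (4, 8) + (10, 8). λ = (8 - 8)/(10 - 4) ≡ 0/6 mod 19. 6⁻¹ ≡ 16 (mod 19) since 6·16 = 96 ≡ 1, so λ ≡ 0.
  x = λ² - 4 - 10 = 0 - 14 ≡ 5; y = λ·(4 - 5) - 8 ≡ 11. → (5, 11)
4P: (5, 11) + (10, 8). λ = (8 - 11)/(10 - 5) ≡ 16/5 mod 19. 5⁻¹ ≡ 4 (mod 19), so λ ≡ 7.
  x = λ² - 5 - 10 = 49 - 15 ≡ 15; y = λ·(5 - 15) - 11 ≡ 14. → (15, 14)
5P: (15, 14) + (10, 8). λ = (8 - 14)/(10 - 15) ≡ 13/14 mod 19. 14⁻¹ ≡ 15 (mod 19), so λ ≡ 5.
  x = λ² - 15 - 10 = 25 - 25 ≡ 0; y = λ·(15 - 0) - 14 ≡ 4. → (0, 4)
6P: (0, 4) + (10, 8). λ = (8 - 4)/(10 - 0) ≡ 4/10 mod 19. 10⁻¹ ≡ 2 (mod 19) since 10·2 = 20 ≡ 1, so λ ≡ 8.
  x = λ² - 0 - 10 = 64 - 10 ≡ 16; y = λ·(0 - 16) - 4 ≡ 1. → (16, 1)

(16, 1)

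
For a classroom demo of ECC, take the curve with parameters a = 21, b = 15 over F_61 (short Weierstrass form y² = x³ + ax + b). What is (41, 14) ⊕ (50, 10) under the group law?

(41, 14) + (50, 10). λ = (10 - 14)/(50 - 41) ≡ 57/9 mod 61. 9⁻¹ ≡ 34 (mod 61), so λ ≡ 47.
  x = λ² - 41 - 50 = 2209 - 91 ≡ 44; y = λ·(41 - 44) - 14 ≡ 28. → (44, 28)

(44, 28)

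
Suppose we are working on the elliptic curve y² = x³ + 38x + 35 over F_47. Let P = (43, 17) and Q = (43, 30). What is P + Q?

O

The two points share x = 43 and their y-coordinates satisfy 17 + 30 ≡ 0 (mod 47), so they are inverses. Their sum is O.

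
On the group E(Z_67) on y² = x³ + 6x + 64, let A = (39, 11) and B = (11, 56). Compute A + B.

(39, 11) + (11, 56). λ = (56 - 11)/(11 - 39) ≡ 45/39 mod 67. 39⁻¹ ≡ 55 (mod 67) since 39·55 = 2145 ≡ 1, so λ ≡ 63.
  x = λ² - 39 - 11 = 3969 - 50 ≡ 33; y = λ·(39 - 33) - 11 ≡ 32. → (33, 32)

(33, 32)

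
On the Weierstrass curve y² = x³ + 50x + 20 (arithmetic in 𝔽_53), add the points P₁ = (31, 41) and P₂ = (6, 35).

(32, 16)

(31, 41) + (6, 35). λ = (35 - 41)/(6 - 31) ≡ 47/28 mod 53. 28⁻¹ ≡ 36 (mod 53), so λ ≡ 49.
  x = λ² - 31 - 6 = 2401 - 37 ≡ 32; y = λ·(31 - 32) - 41 ≡ 16. → (32, 16)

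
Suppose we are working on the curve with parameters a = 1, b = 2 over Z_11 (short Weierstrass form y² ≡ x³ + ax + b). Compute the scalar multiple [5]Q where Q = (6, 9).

(9, 6)

Repeated addition: build up to 5Q.
2Q: tangent at (6, 9): λ = (3·6² + 1)/(2·9) ≡ 10/7. 7⁻¹ ≡ 8 (mod 11), so λ ≡ 10·8 ≡ 3.
  x = λ² - 6 - 6 = 9 - 12 ≡ 8; y = λ·(6 - 8) - 9 ≡ 7. → (8, 7)
3Q: (8, 7) + (6, 9). λ = (9 - 7)/(6 - 8) ≡ 2/9 mod 11. 9⁻¹ ≡ 5 (mod 11) since 9·5 = 45 ≡ 1, so λ ≡ 10.
  x = λ² - 8 - 6 = 100 - 14 ≡ 9; y = λ·(8 - 9) - 7 ≡ 5. → (9, 5)
4Q: (9, 5) + (6, 9). λ = (9 - 5)/(6 - 9) ≡ 4/8 mod 11. 8⁻¹ ≡ 7 (mod 11) since 8·7 = 56 ≡ 1, so λ ≡ 6.
  x = λ² - 9 - 6 = 36 - 15 ≡ 10; y = λ·(9 - 10) - 5 ≡ 0. → (10, 0)
5Q: (10, 0) + (6, 9). λ = (9 - 0)/(6 - 10) ≡ 9/7 mod 11. 7⁻¹ ≡ 8 (mod 11), so λ ≡ 6.
  x = λ² - 10 - 6 = 36 - 16 ≡ 9; y = λ·(10 - 9) - 0 ≡ 6. → (9, 6)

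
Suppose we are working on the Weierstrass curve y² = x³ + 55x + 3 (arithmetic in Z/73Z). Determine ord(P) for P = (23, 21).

10

2P: tangent at (23, 21): λ = (3·23² + 55)/(2·21) ≡ 36/42. 42⁻¹ ≡ 40 (mod 73), so λ ≡ 36·40 ≡ 53.
  x = λ² - 23 - 23 = 2809 - 46 ≡ 62; y = λ·(23 - 62) - 21 ≡ 29. → (62, 29)
3P: (62, 29) + (23, 21). λ = (21 - 29)/(23 - 62) ≡ 65/34 mod 73. 34⁻¹ ≡ 58 (mod 73) since 34·58 = 1972 ≡ 1, so λ ≡ 47.
  x = λ² - 62 - 23 = 2209 - 85 ≡ 7; y = λ·(62 - 7) - 29 ≡ 1. → (7, 1)
4P: (7, 1) + (23, 21). λ = (21 - 1)/(23 - 7) ≡ 20/16 mod 73. 16⁻¹ ≡ 32 (mod 73), so λ ≡ 56.
  x = λ² - 7 - 23 = 3136 - 30 ≡ 40; y = λ·(7 - 40) - 1 ≡ 49. → (40, 49)
5P: (40, 49) + (23, 21). λ = (21 - 49)/(23 - 40) ≡ 45/56 mod 73. 56⁻¹ ≡ 30 (mod 73) since 56·30 = 1680 ≡ 1, so λ ≡ 36.
  x = λ² - 40 - 23 = 1296 - 63 ≡ 65; y = λ·(40 - 65) - 49 ≡ 0. → (65, 0)
6P: (65, 0) + (23, 21). λ = (21 - 0)/(23 - 65) ≡ 21/31 mod 73. 31⁻¹ ≡ 33 (mod 73), so λ ≡ 36.
  x = λ² - 65 - 23 = 1296 - 88 ≡ 40; y = λ·(65 - 40) - 0 ≡ 24. → (40, 24)
7P: (40, 24) + (23, 21). λ = (21 - 24)/(23 - 40) ≡ 70/56 mod 73. 56⁻¹ ≡ 30 (mod 73) since 56·30 = 1680 ≡ 1, so λ ≡ 56.
  x = λ² - 40 - 23 = 3136 - 63 ≡ 7; y = λ·(40 - 7) - 24 ≡ 72. → (7, 72)
8P: (7, 72) + (23, 21). λ = (21 - 72)/(23 - 7) ≡ 22/16 mod 73. 16⁻¹ ≡ 32 (mod 73), so λ ≡ 47.
  x = λ² - 7 - 23 = 2209 - 30 ≡ 62; y = λ·(7 - 62) - 72 ≡ 44. → (62, 44)
9P: (62, 44) + (23, 21). λ = (21 - 44)/(23 - 62) ≡ 50/34 mod 73. 34⁻¹ ≡ 58 (mod 73), so λ ≡ 53.
  x = λ² - 62 - 23 = 2809 - 85 ≡ 23; y = λ·(62 - 23) - 44 ≡ 52. → (23, 52)
10P: (23, 52) + (23, 21): same x and y₁ ≡ -y₂, so the sum is 𝒪.
10P = 𝒪, so the order is 10.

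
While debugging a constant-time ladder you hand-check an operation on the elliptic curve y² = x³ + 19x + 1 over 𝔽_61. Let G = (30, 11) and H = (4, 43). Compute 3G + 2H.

First 3G:
Repeated addition: build up to 3G.
2G: tangent at (30, 11): λ = (3·30² + 19)/(2·11) ≡ 35/22. 22⁻¹ ≡ 25 (mod 61) since 22·25 = 550 ≡ 1, so λ ≡ 35·25 ≡ 21.
  x = λ² - 30 - 30 = 441 - 60 ≡ 15; y = λ·(30 - 15) - 11 ≡ 60. → (15, 60)
3G: (15, 60) + (30, 11). λ = (11 - 60)/(30 - 15) ≡ 12/15 mod 61. 15⁻¹ ≡ 57 (mod 61), so λ ≡ 13.
  x = λ² - 15 - 30 = 169 - 45 ≡ 2; y = λ·(15 - 2) - 60 ≡ 48. → (2, 48)
3G = (2, 48).
Next 2H:
Repeated addition: build up to 2H.
2H: tangent at (4, 43): λ = (3·4² + 19)/(2·43) ≡ 6/25. 25⁻¹ ≡ 22 (mod 61) since 25·22 = 550 ≡ 1, so λ ≡ 6·22 ≡ 10.
  x = λ² - 4 - 4 = 100 - 8 ≡ 31; y = λ·(4 - 31) - 43 ≡ 53. → (31, 53)
2H = (31, 53).
Finally 3G + 2H:
(2, 48) + (31, 53). λ = (53 - 48)/(31 - 2) ≡ 5/29 mod 61. 29⁻¹ ≡ 40 (mod 61), so λ ≡ 17.
  x = λ² - 2 - 31 = 289 - 33 ≡ 12; y = λ·(2 - 12) - 48 ≡ 26. → (12, 26)

(12, 26)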